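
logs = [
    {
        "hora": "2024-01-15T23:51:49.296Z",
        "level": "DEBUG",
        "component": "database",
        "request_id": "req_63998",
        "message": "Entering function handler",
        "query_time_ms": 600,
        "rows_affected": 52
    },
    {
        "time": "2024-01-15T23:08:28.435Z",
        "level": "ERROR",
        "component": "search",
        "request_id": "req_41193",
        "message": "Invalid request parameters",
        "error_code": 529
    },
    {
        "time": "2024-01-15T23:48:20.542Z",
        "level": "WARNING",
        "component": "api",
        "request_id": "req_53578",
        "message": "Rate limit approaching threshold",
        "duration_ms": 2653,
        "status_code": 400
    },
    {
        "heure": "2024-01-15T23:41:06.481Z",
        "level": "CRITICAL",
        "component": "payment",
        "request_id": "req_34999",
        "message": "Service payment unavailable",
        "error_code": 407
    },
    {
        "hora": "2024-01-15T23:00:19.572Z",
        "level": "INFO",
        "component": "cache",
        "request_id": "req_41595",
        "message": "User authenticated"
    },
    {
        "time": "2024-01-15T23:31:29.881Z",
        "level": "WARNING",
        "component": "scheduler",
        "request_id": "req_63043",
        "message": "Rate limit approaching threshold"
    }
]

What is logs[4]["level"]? "INFO"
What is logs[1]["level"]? "ERROR"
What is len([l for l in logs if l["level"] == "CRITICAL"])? 1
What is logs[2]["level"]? "WARNING"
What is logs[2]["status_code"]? 400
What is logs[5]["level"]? "WARNING"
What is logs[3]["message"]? "Service payment unavailable"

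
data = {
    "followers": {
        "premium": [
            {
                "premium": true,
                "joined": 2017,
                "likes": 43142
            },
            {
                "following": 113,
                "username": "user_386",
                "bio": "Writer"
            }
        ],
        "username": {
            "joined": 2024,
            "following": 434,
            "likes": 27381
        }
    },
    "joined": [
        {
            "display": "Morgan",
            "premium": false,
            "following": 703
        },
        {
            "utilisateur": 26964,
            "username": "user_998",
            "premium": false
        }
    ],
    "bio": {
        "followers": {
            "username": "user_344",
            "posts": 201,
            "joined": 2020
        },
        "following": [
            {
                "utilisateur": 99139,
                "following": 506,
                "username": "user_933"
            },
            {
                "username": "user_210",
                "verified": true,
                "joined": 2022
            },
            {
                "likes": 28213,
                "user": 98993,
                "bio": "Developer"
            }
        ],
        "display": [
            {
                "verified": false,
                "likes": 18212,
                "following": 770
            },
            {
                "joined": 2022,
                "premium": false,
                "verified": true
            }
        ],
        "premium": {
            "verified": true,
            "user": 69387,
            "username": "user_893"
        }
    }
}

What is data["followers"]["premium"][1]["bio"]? "Writer"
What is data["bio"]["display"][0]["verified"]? False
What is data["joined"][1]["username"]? "user_998"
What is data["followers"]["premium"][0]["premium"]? True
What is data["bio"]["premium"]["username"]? "user_893"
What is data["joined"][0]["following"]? 703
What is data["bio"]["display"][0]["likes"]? 18212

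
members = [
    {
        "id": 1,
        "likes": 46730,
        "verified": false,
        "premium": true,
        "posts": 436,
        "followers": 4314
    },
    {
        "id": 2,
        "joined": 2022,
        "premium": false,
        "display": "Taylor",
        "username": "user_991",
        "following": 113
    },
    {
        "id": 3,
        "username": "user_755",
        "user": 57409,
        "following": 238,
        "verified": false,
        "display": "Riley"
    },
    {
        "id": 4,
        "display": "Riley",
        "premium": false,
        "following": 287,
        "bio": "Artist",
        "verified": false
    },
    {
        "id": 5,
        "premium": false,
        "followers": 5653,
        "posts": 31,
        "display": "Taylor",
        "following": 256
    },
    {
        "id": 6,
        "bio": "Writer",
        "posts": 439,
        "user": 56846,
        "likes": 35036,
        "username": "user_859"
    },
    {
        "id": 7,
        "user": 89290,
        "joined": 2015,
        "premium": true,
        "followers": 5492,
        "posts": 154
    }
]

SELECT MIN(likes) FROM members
35036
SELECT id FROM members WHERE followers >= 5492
[5, 7]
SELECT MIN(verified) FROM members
False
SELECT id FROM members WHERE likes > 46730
[]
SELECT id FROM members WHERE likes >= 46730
[1]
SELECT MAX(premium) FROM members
True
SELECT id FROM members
[1, 2, 3, 4, 5, 6, 7]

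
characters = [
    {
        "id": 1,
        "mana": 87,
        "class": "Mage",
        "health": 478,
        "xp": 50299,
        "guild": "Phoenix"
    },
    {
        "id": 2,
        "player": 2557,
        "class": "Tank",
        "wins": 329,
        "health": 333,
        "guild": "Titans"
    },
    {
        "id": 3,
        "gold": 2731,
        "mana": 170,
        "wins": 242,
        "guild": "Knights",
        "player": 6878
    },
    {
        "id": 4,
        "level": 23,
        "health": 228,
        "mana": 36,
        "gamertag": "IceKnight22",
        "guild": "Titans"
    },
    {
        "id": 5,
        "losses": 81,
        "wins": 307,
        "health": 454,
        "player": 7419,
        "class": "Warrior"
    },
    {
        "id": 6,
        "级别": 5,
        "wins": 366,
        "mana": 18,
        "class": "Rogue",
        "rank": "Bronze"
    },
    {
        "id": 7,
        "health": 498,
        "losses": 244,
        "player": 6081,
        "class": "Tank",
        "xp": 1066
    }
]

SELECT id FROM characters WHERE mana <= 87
[1, 4, 6]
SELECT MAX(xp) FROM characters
50299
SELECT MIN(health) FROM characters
228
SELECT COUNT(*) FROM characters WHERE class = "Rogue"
1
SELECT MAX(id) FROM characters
7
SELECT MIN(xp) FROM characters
1066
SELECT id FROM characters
[1, 2, 3, 4, 5, 6, 7]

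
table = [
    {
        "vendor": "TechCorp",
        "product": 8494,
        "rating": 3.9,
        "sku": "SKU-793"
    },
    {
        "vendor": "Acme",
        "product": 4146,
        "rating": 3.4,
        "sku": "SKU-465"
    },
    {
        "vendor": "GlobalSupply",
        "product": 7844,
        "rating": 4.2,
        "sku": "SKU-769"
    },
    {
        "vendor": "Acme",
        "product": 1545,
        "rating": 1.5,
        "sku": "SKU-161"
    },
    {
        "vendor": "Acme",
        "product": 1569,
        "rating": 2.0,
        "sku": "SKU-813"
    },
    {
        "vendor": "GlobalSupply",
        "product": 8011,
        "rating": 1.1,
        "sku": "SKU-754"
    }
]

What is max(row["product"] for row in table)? 8494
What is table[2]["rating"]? 4.2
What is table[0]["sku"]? "SKU-793"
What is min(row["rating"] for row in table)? 1.1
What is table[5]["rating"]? 1.1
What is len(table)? 6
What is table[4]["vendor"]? "Acme"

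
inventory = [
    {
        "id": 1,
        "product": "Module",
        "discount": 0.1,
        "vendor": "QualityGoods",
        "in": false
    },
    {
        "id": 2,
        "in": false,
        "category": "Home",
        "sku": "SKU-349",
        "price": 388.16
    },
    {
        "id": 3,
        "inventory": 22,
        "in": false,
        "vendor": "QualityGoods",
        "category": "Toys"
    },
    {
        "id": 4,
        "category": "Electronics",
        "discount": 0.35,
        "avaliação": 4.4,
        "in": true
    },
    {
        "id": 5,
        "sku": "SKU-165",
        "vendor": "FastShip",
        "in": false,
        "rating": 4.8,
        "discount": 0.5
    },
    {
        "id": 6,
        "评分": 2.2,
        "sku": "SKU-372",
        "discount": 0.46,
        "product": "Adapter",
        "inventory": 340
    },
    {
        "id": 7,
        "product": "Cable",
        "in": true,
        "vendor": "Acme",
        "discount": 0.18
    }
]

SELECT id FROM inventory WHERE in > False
[4, 7]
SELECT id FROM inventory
[1, 2, 3, 4, 5, 6, 7]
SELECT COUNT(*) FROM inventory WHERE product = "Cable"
1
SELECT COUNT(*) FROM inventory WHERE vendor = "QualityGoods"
2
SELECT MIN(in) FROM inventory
False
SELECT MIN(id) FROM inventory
1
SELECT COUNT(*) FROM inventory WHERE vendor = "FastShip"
1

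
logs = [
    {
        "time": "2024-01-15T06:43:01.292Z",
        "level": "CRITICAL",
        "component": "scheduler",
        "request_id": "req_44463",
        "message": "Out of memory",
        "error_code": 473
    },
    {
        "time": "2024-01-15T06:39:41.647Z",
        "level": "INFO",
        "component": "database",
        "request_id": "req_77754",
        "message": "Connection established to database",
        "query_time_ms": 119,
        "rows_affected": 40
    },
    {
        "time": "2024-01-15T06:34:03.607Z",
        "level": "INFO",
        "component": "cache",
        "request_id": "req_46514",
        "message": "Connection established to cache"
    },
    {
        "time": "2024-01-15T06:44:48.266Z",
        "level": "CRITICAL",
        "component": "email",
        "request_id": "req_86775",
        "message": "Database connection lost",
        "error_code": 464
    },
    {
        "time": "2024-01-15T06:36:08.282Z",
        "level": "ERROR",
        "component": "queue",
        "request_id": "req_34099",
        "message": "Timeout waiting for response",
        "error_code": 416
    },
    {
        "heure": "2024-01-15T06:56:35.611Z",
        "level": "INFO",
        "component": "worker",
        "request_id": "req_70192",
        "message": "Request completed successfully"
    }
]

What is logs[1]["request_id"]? "req_77754"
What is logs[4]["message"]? "Timeout waiting for response"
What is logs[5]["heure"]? "2024-01-15T06:56:35.611Z"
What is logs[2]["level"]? "INFO"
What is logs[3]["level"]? "CRITICAL"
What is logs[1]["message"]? "Connection established to database"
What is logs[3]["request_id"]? "req_86775"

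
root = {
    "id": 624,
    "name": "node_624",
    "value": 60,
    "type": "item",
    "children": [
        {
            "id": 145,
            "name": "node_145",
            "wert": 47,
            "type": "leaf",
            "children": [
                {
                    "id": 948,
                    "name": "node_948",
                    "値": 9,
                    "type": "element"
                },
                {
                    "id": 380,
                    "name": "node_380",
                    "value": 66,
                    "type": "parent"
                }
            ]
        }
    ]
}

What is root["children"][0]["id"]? 145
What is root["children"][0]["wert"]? 47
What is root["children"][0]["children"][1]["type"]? "parent"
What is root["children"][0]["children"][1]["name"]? "node_380"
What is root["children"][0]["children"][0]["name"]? "node_948"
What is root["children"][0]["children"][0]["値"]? 9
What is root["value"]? 60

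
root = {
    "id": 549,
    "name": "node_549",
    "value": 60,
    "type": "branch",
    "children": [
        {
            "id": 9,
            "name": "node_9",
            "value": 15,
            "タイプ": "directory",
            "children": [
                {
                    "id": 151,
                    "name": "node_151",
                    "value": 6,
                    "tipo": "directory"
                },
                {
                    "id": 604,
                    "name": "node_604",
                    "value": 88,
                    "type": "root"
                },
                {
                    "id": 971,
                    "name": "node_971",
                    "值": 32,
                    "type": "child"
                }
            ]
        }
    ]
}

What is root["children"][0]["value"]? 15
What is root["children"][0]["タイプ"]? "directory"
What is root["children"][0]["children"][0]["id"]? 151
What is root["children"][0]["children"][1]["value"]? 88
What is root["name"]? "node_549"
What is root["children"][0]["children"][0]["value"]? 6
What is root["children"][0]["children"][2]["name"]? "node_971"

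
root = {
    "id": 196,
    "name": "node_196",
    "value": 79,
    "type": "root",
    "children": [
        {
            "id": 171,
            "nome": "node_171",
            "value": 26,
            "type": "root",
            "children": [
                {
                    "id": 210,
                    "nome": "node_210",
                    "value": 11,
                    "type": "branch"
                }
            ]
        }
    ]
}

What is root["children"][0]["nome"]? "node_171"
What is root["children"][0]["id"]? 171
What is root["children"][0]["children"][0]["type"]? "branch"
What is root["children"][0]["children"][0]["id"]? 210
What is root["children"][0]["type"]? "root"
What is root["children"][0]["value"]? 26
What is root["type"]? "root"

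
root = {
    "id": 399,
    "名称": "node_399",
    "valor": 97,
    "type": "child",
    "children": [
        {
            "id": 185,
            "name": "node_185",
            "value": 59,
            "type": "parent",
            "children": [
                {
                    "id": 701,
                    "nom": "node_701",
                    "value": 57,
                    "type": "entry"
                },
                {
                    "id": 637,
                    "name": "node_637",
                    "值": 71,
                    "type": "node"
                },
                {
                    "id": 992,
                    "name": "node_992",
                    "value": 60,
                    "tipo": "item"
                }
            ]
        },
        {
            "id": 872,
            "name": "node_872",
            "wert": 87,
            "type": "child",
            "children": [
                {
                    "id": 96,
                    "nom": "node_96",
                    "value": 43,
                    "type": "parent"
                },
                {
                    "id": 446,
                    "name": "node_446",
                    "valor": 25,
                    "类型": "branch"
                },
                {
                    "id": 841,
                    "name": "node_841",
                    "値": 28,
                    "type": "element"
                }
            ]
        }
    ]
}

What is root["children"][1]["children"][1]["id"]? 446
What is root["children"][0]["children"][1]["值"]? 71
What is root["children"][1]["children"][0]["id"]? 96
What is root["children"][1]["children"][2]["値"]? 28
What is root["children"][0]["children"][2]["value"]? 60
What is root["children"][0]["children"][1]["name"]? "node_637"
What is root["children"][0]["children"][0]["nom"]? "node_701"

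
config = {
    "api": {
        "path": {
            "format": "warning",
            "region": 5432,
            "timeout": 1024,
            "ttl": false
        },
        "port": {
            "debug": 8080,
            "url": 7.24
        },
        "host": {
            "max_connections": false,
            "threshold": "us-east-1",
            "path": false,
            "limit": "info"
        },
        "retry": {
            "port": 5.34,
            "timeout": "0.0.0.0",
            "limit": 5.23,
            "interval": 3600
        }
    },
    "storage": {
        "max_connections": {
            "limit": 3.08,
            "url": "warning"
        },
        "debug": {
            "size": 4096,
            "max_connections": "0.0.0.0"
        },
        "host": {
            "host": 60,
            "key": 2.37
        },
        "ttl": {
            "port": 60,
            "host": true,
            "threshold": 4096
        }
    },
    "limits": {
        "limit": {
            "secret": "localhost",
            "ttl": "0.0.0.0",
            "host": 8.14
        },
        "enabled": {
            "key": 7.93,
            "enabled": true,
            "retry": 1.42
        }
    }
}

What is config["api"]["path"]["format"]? "warning"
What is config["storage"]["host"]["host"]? 60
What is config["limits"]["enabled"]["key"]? 7.93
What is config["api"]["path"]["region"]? 5432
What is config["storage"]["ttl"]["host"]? True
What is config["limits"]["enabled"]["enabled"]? True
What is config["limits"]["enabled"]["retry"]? 1.42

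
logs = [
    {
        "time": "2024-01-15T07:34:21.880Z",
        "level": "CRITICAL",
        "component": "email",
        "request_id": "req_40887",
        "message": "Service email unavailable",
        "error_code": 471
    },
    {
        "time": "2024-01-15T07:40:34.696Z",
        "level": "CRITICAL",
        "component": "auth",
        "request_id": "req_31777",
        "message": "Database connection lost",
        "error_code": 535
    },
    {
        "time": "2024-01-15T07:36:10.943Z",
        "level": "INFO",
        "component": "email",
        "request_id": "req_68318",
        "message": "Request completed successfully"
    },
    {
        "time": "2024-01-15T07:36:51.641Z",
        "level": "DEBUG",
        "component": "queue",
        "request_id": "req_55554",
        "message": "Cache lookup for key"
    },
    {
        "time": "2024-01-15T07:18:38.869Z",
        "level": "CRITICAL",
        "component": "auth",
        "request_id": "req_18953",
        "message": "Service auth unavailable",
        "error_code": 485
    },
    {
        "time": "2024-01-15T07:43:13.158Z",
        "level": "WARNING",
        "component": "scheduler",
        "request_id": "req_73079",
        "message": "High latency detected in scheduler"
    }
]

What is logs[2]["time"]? "2024-01-15T07:36:10.943Z"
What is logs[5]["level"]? "WARNING"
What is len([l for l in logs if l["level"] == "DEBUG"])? 1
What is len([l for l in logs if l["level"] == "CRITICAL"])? 3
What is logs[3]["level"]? "DEBUG"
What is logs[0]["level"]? "CRITICAL"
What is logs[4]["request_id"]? "req_18953"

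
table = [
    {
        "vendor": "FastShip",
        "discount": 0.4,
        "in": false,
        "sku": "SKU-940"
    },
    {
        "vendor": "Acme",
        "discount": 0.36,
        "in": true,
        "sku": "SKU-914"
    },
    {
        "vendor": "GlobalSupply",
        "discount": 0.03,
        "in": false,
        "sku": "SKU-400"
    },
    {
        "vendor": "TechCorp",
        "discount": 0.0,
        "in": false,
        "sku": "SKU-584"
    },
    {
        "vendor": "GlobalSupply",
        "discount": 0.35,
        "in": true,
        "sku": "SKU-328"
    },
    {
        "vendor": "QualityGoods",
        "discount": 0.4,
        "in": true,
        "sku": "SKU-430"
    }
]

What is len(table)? 6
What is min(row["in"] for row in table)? False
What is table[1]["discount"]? 0.36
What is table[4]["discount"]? 0.35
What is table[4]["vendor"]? "GlobalSupply"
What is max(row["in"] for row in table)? True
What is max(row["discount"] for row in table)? 0.4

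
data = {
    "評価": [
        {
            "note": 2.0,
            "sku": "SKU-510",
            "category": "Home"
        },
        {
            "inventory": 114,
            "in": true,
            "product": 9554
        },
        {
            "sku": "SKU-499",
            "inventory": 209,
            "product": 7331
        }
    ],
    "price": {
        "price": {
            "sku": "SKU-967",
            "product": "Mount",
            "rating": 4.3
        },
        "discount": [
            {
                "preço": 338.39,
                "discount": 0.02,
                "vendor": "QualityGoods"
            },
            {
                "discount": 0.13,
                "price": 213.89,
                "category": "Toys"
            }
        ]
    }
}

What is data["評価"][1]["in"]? True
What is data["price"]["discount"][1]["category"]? "Toys"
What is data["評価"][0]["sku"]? "SKU-510"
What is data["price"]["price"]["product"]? "Mount"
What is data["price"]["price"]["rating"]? 4.3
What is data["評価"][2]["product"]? 7331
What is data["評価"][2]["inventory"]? 209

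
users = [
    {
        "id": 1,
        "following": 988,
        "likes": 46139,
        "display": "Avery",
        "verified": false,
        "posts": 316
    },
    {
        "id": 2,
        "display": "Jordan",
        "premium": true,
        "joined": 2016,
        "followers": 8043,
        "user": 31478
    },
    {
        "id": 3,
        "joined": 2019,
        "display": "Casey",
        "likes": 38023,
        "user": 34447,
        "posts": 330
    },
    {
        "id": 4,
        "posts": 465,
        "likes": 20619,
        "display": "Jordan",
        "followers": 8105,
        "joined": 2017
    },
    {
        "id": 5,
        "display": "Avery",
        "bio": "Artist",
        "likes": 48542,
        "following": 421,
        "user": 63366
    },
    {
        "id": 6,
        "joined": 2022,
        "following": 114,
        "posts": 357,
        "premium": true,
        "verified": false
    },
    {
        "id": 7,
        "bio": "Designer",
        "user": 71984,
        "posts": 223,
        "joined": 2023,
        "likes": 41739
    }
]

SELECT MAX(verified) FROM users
False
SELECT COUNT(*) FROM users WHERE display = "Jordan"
2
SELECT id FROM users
[1, 2, 3, 4, 5, 6, 7]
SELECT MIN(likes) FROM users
20619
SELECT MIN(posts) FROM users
223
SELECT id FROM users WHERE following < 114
[]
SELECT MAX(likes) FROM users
48542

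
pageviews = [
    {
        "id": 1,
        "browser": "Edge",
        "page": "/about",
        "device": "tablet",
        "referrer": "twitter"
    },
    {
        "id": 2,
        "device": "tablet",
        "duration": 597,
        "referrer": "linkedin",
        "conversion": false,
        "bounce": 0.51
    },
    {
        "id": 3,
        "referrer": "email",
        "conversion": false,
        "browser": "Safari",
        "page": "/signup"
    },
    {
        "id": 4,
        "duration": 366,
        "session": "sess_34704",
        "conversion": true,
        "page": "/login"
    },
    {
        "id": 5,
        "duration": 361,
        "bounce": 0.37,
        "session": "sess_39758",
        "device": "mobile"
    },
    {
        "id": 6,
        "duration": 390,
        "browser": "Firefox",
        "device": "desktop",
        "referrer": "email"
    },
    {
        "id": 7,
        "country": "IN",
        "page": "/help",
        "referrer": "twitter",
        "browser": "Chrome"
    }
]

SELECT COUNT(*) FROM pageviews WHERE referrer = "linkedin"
1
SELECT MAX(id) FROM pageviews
7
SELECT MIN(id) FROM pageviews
1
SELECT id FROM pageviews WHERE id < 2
[1]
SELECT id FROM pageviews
[1, 2, 3, 4, 5, 6, 7]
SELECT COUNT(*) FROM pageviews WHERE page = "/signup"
1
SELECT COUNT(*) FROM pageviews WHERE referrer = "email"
2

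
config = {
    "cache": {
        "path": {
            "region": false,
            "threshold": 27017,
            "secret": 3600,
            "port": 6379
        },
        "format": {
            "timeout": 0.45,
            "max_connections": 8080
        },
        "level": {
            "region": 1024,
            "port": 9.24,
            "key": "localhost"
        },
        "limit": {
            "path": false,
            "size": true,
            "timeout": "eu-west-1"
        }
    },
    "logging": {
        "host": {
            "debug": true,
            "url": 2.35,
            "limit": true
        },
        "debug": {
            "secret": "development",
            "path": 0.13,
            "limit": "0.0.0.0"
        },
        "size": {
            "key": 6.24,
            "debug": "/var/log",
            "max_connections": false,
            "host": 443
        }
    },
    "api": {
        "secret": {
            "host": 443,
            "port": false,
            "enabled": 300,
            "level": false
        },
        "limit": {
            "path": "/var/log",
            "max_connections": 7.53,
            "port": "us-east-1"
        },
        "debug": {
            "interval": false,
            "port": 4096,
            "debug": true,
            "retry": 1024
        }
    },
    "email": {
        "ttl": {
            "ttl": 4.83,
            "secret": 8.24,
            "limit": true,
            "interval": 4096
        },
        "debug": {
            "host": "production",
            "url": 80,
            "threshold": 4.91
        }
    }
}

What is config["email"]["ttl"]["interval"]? 4096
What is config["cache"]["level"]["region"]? 1024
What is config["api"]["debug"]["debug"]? True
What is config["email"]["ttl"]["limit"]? True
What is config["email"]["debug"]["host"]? "production"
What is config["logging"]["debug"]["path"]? 0.13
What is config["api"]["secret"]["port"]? False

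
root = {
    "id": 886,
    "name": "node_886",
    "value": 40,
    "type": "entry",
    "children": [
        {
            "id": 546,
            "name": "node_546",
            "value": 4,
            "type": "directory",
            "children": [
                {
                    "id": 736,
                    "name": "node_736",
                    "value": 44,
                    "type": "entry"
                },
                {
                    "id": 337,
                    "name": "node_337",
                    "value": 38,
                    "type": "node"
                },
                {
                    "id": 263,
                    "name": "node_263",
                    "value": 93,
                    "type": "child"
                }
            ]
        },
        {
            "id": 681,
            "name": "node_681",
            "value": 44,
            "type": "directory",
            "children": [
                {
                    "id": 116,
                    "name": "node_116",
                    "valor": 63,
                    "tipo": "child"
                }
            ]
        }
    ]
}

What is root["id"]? 886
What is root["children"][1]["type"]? "directory"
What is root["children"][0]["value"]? 4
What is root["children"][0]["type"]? "directory"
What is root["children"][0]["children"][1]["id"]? 337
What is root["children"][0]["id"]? 546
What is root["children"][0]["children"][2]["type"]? "child"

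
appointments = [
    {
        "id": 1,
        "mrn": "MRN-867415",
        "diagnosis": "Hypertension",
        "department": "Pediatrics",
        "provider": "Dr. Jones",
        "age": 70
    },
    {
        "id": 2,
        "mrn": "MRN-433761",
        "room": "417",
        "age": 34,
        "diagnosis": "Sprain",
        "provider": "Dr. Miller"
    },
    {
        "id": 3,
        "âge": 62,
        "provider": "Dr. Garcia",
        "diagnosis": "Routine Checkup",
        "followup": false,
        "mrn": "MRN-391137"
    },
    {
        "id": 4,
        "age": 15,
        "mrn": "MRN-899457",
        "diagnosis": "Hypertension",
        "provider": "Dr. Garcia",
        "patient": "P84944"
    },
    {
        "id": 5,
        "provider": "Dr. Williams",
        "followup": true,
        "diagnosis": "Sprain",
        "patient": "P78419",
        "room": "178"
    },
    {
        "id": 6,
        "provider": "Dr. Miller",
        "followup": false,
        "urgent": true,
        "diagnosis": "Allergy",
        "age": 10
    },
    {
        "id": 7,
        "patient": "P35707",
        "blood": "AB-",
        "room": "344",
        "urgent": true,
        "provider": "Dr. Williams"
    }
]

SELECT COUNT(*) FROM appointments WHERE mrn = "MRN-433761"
1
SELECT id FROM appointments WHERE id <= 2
[1, 2]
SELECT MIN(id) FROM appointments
1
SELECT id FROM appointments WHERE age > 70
[]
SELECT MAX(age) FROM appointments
70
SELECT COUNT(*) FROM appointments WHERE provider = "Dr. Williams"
2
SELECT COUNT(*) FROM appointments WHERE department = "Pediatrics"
1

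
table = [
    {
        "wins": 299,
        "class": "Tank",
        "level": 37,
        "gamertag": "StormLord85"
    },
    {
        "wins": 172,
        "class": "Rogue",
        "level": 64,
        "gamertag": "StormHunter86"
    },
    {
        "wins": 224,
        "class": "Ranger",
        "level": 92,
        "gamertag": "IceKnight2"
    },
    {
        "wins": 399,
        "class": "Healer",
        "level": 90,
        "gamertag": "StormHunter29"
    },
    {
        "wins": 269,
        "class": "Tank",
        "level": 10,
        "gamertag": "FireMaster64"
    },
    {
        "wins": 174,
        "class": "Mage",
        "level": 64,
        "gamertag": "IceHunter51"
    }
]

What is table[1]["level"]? 64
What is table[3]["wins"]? 399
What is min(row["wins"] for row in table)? 172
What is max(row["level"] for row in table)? 92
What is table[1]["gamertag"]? "StormHunter86"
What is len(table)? 6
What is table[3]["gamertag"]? "StormHunter29"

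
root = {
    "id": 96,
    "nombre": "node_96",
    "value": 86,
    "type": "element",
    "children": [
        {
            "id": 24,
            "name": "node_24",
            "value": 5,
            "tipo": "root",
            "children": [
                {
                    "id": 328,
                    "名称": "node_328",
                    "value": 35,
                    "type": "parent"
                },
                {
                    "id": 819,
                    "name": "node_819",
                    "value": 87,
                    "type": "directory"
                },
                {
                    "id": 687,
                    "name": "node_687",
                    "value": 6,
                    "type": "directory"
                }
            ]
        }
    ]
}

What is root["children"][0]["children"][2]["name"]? "node_687"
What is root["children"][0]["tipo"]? "root"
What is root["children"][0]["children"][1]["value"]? 87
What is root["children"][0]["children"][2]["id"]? 687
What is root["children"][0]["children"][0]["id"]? 328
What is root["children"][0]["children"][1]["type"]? "directory"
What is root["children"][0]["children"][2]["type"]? "directory"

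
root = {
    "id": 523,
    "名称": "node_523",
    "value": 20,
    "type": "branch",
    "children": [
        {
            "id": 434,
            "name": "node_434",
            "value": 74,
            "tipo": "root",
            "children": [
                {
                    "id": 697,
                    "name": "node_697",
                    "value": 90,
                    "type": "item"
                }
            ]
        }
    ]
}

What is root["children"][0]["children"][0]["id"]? 697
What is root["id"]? 523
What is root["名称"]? "node_523"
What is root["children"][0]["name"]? "node_434"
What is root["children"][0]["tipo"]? "root"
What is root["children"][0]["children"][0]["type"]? "item"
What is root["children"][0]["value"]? 74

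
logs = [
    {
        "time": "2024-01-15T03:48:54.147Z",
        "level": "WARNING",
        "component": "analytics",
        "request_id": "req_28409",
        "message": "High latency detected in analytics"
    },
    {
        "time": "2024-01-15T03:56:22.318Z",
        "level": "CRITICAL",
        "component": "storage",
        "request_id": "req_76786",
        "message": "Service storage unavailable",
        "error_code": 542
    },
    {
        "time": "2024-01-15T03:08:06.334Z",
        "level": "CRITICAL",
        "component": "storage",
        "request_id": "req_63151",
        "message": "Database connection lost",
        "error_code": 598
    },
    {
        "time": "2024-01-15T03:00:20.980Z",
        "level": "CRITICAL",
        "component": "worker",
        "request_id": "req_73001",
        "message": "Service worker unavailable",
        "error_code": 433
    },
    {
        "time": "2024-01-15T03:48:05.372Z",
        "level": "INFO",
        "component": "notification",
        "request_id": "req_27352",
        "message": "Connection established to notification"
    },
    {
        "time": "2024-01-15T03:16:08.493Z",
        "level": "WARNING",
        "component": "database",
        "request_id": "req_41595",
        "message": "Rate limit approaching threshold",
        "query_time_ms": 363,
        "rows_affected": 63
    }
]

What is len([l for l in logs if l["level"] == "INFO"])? 1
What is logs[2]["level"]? "CRITICAL"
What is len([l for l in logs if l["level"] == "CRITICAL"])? 3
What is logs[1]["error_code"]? 542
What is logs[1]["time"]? "2024-01-15T03:56:22.318Z"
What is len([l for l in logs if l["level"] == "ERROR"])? 0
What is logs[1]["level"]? "CRITICAL"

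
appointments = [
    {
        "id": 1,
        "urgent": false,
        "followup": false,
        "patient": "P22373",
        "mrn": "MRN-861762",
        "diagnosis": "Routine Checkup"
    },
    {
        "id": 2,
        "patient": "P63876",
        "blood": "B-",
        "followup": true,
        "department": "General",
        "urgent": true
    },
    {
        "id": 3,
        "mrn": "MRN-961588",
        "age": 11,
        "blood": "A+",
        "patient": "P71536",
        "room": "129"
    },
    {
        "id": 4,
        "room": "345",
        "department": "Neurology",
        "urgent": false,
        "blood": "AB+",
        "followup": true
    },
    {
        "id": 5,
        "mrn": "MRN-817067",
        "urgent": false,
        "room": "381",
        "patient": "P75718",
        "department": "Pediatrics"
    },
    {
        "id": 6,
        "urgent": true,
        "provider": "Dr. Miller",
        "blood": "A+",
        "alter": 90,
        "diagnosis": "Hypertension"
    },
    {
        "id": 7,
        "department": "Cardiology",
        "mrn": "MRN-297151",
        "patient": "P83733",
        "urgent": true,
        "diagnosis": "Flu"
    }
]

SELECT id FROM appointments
[1, 2, 3, 4, 5, 6, 7]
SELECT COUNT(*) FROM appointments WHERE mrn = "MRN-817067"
1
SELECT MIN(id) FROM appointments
1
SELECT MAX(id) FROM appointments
7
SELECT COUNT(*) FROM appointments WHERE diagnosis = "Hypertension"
1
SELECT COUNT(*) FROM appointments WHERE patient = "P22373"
1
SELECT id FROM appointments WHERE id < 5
[1, 2, 3, 4]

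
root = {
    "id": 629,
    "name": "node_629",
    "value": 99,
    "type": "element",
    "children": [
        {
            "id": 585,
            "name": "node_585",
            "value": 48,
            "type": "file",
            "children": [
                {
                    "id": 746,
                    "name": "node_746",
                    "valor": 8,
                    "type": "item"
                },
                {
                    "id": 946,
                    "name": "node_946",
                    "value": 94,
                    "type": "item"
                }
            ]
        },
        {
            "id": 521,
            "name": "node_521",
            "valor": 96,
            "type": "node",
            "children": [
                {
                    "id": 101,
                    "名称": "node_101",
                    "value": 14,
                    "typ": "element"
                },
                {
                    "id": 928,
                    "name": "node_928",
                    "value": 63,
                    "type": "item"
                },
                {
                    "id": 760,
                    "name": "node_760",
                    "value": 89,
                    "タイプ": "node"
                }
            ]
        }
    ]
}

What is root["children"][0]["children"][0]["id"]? 746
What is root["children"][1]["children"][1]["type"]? "item"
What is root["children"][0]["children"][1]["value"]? 94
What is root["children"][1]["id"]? 521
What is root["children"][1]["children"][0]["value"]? 14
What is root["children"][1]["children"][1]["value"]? 63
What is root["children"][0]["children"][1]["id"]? 946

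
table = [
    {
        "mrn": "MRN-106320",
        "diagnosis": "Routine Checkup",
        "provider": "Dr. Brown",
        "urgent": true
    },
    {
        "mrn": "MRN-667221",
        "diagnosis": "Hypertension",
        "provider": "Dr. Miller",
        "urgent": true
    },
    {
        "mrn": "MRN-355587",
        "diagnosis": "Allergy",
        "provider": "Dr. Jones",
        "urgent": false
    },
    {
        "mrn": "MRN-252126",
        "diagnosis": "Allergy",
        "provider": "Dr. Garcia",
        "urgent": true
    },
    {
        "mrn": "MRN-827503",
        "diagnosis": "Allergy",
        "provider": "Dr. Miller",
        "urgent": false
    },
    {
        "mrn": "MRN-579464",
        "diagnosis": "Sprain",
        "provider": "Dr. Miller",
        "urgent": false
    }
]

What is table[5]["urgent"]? False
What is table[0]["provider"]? "Dr. Brown"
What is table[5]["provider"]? "Dr. Miller"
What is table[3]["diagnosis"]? "Allergy"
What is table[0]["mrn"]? "MRN-106320"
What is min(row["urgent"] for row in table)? False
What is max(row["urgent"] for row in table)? True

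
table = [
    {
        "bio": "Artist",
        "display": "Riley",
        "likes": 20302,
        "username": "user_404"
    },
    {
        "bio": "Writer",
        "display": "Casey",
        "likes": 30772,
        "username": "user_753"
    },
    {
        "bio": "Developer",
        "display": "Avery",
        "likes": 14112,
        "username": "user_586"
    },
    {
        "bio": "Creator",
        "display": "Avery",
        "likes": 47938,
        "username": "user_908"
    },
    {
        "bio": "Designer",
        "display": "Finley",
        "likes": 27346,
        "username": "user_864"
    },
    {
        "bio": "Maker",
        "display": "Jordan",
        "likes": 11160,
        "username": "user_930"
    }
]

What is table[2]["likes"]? 14112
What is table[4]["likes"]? 27346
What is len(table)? 6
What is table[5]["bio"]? "Maker"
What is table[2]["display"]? "Avery"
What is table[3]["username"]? "user_908"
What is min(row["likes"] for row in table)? 11160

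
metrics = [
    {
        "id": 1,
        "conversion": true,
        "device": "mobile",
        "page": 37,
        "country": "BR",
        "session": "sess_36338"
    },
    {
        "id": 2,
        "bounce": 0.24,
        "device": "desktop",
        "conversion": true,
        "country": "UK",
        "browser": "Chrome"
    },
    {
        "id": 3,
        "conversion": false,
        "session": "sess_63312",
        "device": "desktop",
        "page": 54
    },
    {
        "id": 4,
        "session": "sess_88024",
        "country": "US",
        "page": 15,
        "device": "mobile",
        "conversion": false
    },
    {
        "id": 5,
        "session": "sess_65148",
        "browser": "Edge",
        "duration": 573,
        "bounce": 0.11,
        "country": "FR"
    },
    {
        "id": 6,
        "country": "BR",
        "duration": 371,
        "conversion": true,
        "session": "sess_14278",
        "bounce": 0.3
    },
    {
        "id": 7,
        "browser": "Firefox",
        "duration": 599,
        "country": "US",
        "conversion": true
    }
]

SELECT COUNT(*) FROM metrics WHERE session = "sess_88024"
1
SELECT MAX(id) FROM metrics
7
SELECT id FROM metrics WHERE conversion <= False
[3, 4]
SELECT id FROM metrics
[1, 2, 3, 4, 5, 6, 7]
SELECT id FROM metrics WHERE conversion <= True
[1, 2, 3, 4, 6, 7]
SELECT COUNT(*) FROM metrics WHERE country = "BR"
2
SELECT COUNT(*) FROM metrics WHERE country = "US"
2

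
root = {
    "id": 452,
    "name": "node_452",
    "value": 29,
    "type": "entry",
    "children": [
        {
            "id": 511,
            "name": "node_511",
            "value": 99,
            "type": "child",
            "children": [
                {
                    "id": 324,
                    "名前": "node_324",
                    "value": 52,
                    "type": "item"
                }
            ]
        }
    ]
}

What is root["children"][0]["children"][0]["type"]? "item"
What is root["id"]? 452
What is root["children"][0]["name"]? "node_511"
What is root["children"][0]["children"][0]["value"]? 52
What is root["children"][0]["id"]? 511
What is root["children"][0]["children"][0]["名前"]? "node_324"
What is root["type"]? "entry"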